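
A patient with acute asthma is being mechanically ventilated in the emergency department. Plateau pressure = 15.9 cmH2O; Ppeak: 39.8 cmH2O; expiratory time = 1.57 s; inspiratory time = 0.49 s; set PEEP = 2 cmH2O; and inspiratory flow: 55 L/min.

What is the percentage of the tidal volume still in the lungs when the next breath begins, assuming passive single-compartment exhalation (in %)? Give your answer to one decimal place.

15.5

Flow: 55 L/min ÷ 60 = 0.9167 L/s.
Vt = flow × Ti = 0.9167 L/s × 0.49 s × 1000 mL/L = 449.18 mL.
R = (PIP − Pplat)/V̇ = (39.8 − 15.9) / 0.9167 = 23.9/0.9167 = 26.072 cmH2O·s/L.
C = Vt/(Pplat − PEEP) = 449.18 / (15.9 − 2) = 449.18/13.9 = 32.315 mL/cmH2O.
τ = R × C = 26.072 × 0.03232 L/cmH2O = 0.8426 s.
Fraction remaining at end-expiration = e^(−Te/τ) = e^(−1.57/0.8426) = 0.1552 → 15.52%.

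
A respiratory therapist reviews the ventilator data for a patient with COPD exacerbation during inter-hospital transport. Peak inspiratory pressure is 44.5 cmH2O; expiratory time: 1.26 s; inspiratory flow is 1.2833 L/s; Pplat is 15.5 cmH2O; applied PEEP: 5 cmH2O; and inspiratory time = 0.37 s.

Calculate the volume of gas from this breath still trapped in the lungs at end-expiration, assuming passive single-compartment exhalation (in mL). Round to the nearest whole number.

138

Vt = flow × Ti = 1.2833 L/s × 0.37 s × 1000 mL/L = 474.82 mL.
R = (PIP − Pplat)/V̇ = (44.5 − 15.5) / 1.2833 = 29.0/1.2833 = 22.598 cmH2O·s/L.
C = Vt/(Pplat − PEEP) = 474.82 / (15.5 − 5) = 474.82/10.5 = 45.221 mL/cmH2O.
τ = R × C = 22.598 × 0.04522 L/cmH2O = 1.022 s.
Fraction remaining = e^(−Te/τ) = e^(−1.26/1.022) = 0.2915.
Trapped volume = 474.82 × 0.2915 = 138.41 mL.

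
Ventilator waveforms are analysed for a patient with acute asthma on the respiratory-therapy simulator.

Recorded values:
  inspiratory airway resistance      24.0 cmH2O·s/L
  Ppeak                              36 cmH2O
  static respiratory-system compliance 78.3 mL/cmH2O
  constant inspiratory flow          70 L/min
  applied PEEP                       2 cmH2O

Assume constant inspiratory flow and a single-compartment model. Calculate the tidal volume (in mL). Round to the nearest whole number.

470

Flow: 70 L/min ÷ 60 = 1.1667 L/s.
Equation of motion (constant flow): PIP = Vt/C + R·V̇ + PEEP.
Vt/C = PIP − R·V̇ − PEEP = 36 − 28.001 − 2 = 5.999 cmH2O.
Vt = C × 5.999 = 78.3 × 5.999 = 469.72 mL.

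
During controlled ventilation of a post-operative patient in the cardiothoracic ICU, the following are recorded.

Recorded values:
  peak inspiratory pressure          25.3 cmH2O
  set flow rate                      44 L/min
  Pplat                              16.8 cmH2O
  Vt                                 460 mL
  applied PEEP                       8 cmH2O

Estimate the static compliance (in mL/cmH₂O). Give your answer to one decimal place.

Cstat = Vt / (Pplat − PEEP) = 460 / (16.8 − 8) = 460 / 8.8 = 52.273 mL/cmH2O.

52.3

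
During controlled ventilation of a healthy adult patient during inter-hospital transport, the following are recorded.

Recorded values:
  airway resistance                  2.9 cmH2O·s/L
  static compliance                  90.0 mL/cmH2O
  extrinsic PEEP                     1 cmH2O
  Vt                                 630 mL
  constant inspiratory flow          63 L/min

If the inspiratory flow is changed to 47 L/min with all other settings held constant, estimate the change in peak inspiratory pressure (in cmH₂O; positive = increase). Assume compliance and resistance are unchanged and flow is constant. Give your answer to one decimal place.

Flow: 63 L/min ÷ 60 = 1.05 L/s.
New flow: 47 L/min ÷ 60 = 0.7833 L/s.
PIP = Vt/C + R·V̇ + PEEP (constant-flow equation of motion).
Only the resistive term changes: ΔPIP = R × ΔV̇ = 2.9 × (0.7833 − 1.05) = 2.9 × -0.2667 = -0.7734 cmH2O.

-0.8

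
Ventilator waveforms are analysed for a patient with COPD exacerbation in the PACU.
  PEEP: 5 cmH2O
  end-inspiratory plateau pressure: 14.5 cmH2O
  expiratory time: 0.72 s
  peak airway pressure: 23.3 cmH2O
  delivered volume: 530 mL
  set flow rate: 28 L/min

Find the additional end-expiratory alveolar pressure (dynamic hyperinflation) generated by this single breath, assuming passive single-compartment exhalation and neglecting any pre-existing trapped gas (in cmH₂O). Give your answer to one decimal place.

4.8

Flow: 28 L/min ÷ 60 = 0.4667 L/s.
R = (PIP − Pplat)/V̇ = (23.3 − 14.5) / 0.4667 = 8.8/0.4667 = 18.856 cmH2O·s/L.
C = Vt/(Pplat − PEEP) = 530.0 / (14.5 − 5) = 530.0/9.5 = 55.789 mL/cmH2O.
τ = R × C = 18.856 × 0.05579 L/cmH2O = 1.052 s.
Fraction remaining = e^(−Te/τ) = e^(−0.72/1.052) = 0.5044; trapped volume = 530.0 × 0.5044 = 267.33 mL.
Additional alveolar pressure from trapping ≈ V_trapped / C = 267.33 / 55.789 = 4.792 cmH2O.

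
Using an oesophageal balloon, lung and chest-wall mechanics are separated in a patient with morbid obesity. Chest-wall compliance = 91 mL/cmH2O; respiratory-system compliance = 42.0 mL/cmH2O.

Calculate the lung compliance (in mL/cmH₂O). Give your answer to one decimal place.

1/CL = 1/Crs − 1/Ccw.
1/CL = 1/42.0 − 1/91 = 0.01282.
CL = 78.003 mL/cmH2O.

78.0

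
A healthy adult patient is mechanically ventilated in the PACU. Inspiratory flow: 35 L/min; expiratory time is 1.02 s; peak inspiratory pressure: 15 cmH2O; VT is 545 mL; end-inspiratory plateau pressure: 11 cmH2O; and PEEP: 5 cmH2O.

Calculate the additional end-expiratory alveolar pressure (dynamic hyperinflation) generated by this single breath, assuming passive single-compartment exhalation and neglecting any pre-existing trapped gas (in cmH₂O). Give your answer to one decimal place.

1.2

Flow: 35 L/min ÷ 60 = 0.5833 L/s.
R = (PIP − Pplat)/V̇ = (15 − 11) / 0.5833 = 4.0/0.5833 = 6.858 cmH2O·s/L.
C = Vt/(Pplat − PEEP) = 545.0 / (11 − 5) = 545.0/6.0 = 90.833 mL/cmH2O.
τ = R × C = 6.858 × 0.09083 L/cmH2O = 0.6229 s.
Fraction remaining = e^(−Te/τ) = e^(−1.02/0.6229) = 0.1945; trapped volume = 545.0 × 0.1945 = 106.0 mL.
Additional alveolar pressure from trapping ≈ V_trapped / C = 106.0 / 90.833 = 1.167 cmH2O.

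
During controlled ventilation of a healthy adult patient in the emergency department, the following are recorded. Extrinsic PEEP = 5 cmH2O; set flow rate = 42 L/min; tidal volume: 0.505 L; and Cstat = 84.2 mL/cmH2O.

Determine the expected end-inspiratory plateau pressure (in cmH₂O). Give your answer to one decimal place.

Pplat = PEEP + Vt / Cstat = 5 + 505 / 84.2 = 5 + 5.998 = 10.998 cmH2O.

11.0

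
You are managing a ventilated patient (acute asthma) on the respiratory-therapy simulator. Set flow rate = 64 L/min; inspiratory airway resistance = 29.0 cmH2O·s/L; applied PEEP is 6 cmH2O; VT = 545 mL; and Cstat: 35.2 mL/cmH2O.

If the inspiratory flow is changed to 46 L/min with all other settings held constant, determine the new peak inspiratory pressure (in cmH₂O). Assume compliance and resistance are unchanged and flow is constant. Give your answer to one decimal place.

Flow: 64 L/min ÷ 60 = 1.0667 L/s.
New flow: 46 L/min ÷ 60 = 0.7667 L/s.
PIP = Vt/C + R·V̇ + PEEP (constant-flow equation of motion).
Only the resistive term changes: ΔPIP = R × ΔV̇ = 29.0 × (0.7667 − 1.0667) = 29.0 × -0.3 = -8.7 cmH2O.
Original PIP = 545/35.2 + 29.0×1.0667 + 6 = 52.417 cmH2O; new PIP = 52.417 + (-8.7) = 43.717 cmH2O.

43.7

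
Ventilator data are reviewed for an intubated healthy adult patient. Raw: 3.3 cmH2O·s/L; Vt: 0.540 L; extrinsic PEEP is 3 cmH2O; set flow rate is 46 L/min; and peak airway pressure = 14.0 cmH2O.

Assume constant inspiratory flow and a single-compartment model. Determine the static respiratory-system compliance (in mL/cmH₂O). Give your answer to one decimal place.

Flow: 46 L/min ÷ 60 = 0.7667 L/s.
Equation of motion (constant flow): PIP = Vt/C + R·V̇ + PEEP.
Vt/C = PIP − R·V̇ − PEEP = 14.0 − 3.3×0.7667 − 3 = 14.0 − 2.53 − 3 = 8.47 cmH2O.
C = Vt / 8.47 = 540 / 8.47 = 63.754 mL/cmH2O.

63.8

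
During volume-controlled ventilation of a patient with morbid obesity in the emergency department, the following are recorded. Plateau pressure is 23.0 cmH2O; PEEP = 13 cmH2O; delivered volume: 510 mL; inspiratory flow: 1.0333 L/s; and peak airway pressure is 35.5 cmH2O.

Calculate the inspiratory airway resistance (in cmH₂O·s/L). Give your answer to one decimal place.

Raw = (PIP − Pplat) / flow = (35.5 − 23.0) / 1.0333 = 12.5 / 1.0333 = 12.097 cmH2O·s/L.

12.1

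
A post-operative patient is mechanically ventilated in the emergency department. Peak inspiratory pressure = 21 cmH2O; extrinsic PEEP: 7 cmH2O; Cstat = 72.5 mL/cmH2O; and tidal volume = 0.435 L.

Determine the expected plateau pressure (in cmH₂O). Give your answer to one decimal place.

13.0

Pplat = PEEP + Vt / Cstat = 7 + 435 / 72.5 = 7 + 6.0 = 13.0 cmH2O.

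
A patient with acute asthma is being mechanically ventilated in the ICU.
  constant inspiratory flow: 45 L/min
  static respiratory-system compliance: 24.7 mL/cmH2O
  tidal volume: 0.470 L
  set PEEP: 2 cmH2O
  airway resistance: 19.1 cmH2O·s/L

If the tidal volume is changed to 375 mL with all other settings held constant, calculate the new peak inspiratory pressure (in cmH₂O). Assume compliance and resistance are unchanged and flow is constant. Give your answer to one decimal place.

31.5

Flow: 45 L/min ÷ 60 = 0.75 L/s.
PIP = Vt/C + R·V̇ + PEEP (constant-flow equation of motion).
Only the elastic term changes: ΔPIP = ΔVt / C = (375 − 470) / 24.7 = -3.846 cmH2O.
Original PIP = 470/24.7 + 19.1×0.75 + 2 = 35.353 cmH2O; new PIP = 35.353 + (-3.846) = 31.507 cmH2O.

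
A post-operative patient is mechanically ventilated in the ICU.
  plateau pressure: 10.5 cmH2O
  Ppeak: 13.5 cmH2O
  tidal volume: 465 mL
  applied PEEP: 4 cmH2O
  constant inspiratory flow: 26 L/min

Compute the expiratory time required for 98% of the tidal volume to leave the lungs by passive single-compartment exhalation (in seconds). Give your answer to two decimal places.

Flow: 26 L/min ÷ 60 = 0.4333 L/s.
R = (PIP − Pplat)/V̇ = (13.5 − 10.5) / 0.4333 = 3.0/0.4333 = 6.924 cmH2O·s/L.
C = Vt/(Pplat − PEEP) = 465.0 / (10.5 − 4) = 465.0/6.5 = 71.538 mL/cmH2O.
τ = R × C = 6.924 × 0.07154 L/cmH2O = 0.4953 s.
t = −τ·ln(1 − 0.98) = −0.4953·ln(0.02) = 1.938 s.

1.94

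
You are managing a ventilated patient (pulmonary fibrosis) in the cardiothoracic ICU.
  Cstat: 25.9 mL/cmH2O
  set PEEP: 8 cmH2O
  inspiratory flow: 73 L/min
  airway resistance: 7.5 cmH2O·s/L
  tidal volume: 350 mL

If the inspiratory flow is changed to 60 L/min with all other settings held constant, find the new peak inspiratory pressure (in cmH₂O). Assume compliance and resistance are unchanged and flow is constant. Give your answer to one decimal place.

Flow: 73 L/min ÷ 60 = 1.2167 L/s.
New flow: 60 L/min ÷ 60 = 1 L/s.
PIP = Vt/C + R·V̇ + PEEP (constant-flow equation of motion).
Only the resistive term changes: ΔPIP = R × ΔV̇ = 7.5 × (1 − 1.2167) = 7.5 × -0.2167 = -1.625 cmH2O.
Original PIP = 350/25.9 + 7.5×1.2167 + 8 = 30.639 cmH2O; new PIP = 30.639 + (-1.625) = 29.014 cmH2O.

29.0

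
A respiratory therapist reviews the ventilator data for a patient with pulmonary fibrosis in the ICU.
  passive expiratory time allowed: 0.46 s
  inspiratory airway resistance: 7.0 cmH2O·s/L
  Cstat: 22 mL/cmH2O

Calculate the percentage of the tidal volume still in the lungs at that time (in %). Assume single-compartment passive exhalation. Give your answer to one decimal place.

5.0

τ = R × C = 7.0 × 22 mL/cmH2O = 7.0 × 0.022 L/cmH2O = 0.154 s.
Passive exhalation: V(t)/V₀ = e^(−t/τ) = e^(−0.46/0.154) = 0.05044.
Fraction remaining = 0.05044 → 5.044%.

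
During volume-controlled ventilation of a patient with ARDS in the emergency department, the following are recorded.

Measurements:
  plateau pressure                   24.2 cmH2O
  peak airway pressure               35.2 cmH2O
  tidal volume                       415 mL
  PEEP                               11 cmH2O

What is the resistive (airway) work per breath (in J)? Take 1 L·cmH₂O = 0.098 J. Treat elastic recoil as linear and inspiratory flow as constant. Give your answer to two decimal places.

0.45

With constant inspiratory flow the resistive pressure is constant at PIP − Pplat = 35.2 − 24.2 = 11.0 cmH2O, so resistive work = 11.0 × 0.415 = 4.565 L·cmH2O.
× 0.098 J/(L·cmH2O) → 0.4474 J.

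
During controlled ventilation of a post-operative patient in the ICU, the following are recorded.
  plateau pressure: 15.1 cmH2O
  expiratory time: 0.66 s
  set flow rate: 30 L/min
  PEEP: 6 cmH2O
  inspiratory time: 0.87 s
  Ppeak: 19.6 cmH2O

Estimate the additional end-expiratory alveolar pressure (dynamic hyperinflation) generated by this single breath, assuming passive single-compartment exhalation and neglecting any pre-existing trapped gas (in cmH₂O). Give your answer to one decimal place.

2.0

Flow: 30 L/min ÷ 60 = 0.5 L/s.
Vt = flow × Ti = 0.5 L/s × 0.87 s × 1000 mL/L = 435.0 mL.
R = (PIP − Pplat)/V̇ = (19.6 − 15.1) / 0.5 = 4.5/0.5 = 9.0 cmH2O·s/L.
C = Vt/(Pplat − PEEP) = 435.0 / (15.1 − 6) = 435.0/9.1 = 47.802 mL/cmH2O.
τ = R × C = 9.0 × 0.0478 L/cmH2O = 0.4302 s.
Fraction remaining = e^(−Te/τ) = e^(−0.66/0.4302) = 0.2156; trapped volume = 435.0 × 0.2156 = 93.786 mL.
Additional alveolar pressure from trapping ≈ V_trapped / C = 93.786 / 47.802 = 1.962 cmH2O.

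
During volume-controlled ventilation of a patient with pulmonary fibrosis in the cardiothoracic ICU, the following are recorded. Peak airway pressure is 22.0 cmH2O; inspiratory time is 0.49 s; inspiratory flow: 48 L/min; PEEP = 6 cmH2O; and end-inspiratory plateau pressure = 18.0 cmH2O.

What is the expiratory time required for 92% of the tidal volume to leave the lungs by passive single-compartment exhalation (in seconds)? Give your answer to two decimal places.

Flow: 48 L/min ÷ 60 = 0.8 L/s.
Vt = flow × Ti = 0.8 L/s × 0.49 s × 1000 mL/L = 392.0 mL.
R = (PIP − Pplat)/V̇ = (22.0 − 18.0) / 0.8 = 4.0/0.8 = 5.0 cmH2O·s/L.
C = Vt/(Pplat − PEEP) = 392.0 / (18.0 − 6) = 392.0/12.0 = 32.667 mL/cmH2O.
τ = R × C = 5.0 × 0.03267 L/cmH2O = 0.1634 s.
t = −τ·ln(1 − 0.92) = −0.1634·ln(0.08) = 0.4127 s.

0.41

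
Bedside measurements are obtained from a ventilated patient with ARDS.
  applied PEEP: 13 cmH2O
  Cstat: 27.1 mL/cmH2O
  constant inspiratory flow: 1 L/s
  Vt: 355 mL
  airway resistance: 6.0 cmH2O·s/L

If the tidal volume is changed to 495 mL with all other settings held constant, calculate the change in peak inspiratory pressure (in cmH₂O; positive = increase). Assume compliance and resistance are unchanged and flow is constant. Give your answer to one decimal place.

PIP = Vt/C + R·V̇ + PEEP (constant-flow equation of motion).
Only the elastic term changes: ΔPIP = ΔVt / C = (495 − 355) / 27.1 = 5.166 cmH2O.

5.2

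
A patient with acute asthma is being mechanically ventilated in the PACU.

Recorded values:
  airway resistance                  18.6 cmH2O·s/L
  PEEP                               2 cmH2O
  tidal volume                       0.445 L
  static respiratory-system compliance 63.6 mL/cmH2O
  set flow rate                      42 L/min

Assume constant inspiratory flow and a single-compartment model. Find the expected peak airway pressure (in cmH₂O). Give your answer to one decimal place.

22.0

Flow: 42 L/min ÷ 60 = 0.7 L/s.
Equation of motion (constant flow): PIP = Vt/C + R·V̇ + PEEP.
PIP = 445/63.6 + 18.6×0.7 + 2 = 6.997 + 13.02 + 2 = 22.017 cmH2O.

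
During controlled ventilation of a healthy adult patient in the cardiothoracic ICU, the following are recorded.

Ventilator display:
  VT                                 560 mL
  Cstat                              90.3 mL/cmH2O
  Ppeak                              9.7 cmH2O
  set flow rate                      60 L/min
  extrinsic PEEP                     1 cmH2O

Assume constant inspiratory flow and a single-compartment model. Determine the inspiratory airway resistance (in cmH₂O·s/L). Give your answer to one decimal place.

2.5

Flow: 60 L/min ÷ 60 = 1 L/s.
Equation of motion (constant flow): PIP = Vt/C + R·V̇ + PEEP.
R·V̇ = PIP − Vt/C − PEEP = 9.7 − 560/90.3 − 1 = 9.7 − 6.202 − 1 = 2.498 cmH2O.
R = 2.498 / 1 = 2.498 cmH2O·s/L.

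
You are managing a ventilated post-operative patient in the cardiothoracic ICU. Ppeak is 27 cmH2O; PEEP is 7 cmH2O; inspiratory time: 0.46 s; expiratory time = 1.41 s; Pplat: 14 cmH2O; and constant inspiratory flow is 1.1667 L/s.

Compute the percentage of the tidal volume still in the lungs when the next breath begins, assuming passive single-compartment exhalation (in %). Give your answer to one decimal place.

19.2

Vt = flow × Ti = 1.1667 L/s × 0.46 s × 1000 mL/L = 536.68 mL.
R = (PIP − Pplat)/V̇ = (27 − 14) / 1.1667 = 13.0/1.1667 = 11.143 cmH2O·s/L.
C = Vt/(Pplat − PEEP) = 536.68 / (14 − 7) = 536.68/7.0 = 76.669 mL/cmH2O.
τ = R × C = 11.143 × 0.07667 L/cmH2O = 0.8543 s.
Fraction remaining at end-expiration = e^(−Te/τ) = e^(−1.41/0.8543) = 0.192 → 19.2%.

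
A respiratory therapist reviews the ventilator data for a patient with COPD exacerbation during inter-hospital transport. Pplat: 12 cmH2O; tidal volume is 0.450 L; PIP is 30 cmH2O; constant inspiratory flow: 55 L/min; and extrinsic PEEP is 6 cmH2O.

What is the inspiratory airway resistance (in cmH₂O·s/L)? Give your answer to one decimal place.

19.6

Flow: 55 L/min ÷ 60 = 0.9167 L/s.
Raw = (PIP − Pplat) / flow = (30 − 12) / 0.9167 = 18.0 / 0.9167 = 19.636 cmH2O·s/L.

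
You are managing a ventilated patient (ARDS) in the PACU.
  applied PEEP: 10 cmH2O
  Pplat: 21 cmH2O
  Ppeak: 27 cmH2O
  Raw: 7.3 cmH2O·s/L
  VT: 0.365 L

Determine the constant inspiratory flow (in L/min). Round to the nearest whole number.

flow = (PIP − Pplat) / Raw = (27 − 21) / 7.3 = 0.8219 L/s × 60 = 49.314 L/min.

49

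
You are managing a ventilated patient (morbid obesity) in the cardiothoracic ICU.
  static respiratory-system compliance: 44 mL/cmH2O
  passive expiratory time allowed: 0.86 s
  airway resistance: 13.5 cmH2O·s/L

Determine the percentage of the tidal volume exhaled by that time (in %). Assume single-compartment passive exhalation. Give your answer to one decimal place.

76.5

τ = R × C = 13.5 × 44 mL/cmH2O = 13.5 × 0.044 L/cmH2O = 0.594 s.
Passive exhalation: V(t)/V₀ = e^(−t/τ) = e^(−0.86/0.594) = 0.2351.
Fraction exhaled = 1 − 0.2351 = 0.7649 → 76.49%.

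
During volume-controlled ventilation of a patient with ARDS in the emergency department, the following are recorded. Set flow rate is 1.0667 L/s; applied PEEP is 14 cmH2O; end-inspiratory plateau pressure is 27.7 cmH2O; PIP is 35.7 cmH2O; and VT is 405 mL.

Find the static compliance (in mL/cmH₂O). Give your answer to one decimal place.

Cstat = Vt / (Pplat − PEEP) = 405 / (27.7 − 14) = 405 / 13.7 = 29.562 mL/cmH2O.

29.6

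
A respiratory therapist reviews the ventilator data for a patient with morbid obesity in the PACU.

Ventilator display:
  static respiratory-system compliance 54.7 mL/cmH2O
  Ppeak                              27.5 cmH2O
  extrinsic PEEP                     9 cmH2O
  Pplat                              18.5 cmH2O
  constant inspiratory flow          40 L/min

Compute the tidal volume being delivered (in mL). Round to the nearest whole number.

520

Vt = Cstat × (Pplat − PEEP) = 54.7 × (18.5 − 9) = 54.7 × 9.5 = 519.65 mL.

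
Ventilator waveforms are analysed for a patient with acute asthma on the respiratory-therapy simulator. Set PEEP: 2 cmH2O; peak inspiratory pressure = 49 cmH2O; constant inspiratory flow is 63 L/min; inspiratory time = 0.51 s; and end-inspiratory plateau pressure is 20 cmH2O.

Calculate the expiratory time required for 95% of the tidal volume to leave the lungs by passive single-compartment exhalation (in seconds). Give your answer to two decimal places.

Flow: 63 L/min ÷ 60 = 1.05 L/s.
Vt = flow × Ti = 1.05 L/s × 0.51 s × 1000 mL/L = 535.5 mL.
R = (PIP − Pplat)/V̇ = (49 − 20) / 1.05 = 29.0/1.05 = 27.619 cmH2O·s/L.
C = Vt/(Pplat − PEEP) = 535.5 / (20 − 2) = 535.5/18.0 = 29.75 mL/cmH2O.
τ = R × C = 27.619 × 0.02975 L/cmH2O = 0.8217 s.
t = −τ·ln(1 − 0.95) = −0.8217·ln(0.05) = 2.462 s.

2.46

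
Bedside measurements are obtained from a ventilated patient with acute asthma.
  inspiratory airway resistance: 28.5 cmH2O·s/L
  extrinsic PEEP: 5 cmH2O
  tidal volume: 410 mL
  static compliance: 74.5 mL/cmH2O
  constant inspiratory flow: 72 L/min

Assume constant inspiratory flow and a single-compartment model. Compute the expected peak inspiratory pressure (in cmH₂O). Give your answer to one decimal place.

44.7

Flow: 72 L/min ÷ 60 = 1.2 L/s.
Equation of motion (constant flow): PIP = Vt/C + R·V̇ + PEEP.
PIP = 410/74.5 + 28.5×1.2 + 5 = 5.503 + 34.2 + 5 = 44.703 cmH2O.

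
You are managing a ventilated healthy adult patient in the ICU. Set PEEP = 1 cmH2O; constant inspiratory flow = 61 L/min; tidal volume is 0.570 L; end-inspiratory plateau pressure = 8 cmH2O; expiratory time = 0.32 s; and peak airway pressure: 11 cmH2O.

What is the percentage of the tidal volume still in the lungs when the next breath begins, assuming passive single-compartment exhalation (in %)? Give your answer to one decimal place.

26.4

Flow: 61 L/min ÷ 60 = 1.0167 L/s.
R = (PIP − Pplat)/V̇ = (11 − 8) / 1.0167 = 3.0/1.0167 = 2.951 cmH2O·s/L.
C = Vt/(Pplat − PEEP) = 570.0 / (8 − 1) = 570.0/7.0 = 81.429 mL/cmH2O.
τ = R × C = 2.951 × 0.08143 L/cmH2O = 0.2403 s.
Fraction remaining at end-expiration = e^(−Te/τ) = e^(−0.32/0.2403) = 0.264 → 26.4%.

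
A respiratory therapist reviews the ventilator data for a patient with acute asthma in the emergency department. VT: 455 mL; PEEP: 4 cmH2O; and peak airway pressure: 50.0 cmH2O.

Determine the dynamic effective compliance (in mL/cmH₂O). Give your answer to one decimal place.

9.9

Dynamic compliance = Vt / (PIP − PEEP) = 455 / (50.0 − 4) = 455 / 46.0 = 9.891 mL/cmH2O.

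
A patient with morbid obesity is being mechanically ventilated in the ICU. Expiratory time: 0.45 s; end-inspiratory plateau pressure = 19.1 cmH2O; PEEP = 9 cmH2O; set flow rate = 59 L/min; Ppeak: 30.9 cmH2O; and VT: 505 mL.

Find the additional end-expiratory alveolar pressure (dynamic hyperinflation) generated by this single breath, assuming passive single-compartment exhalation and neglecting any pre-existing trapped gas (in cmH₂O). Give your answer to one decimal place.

Flow: 59 L/min ÷ 60 = 0.9833 L/s.
R = (PIP − Pplat)/V̇ = (30.9 − 19.1) / 0.9833 = 11.8/0.9833 = 12.0 cmH2O·s/L.
C = Vt/(Pplat − PEEP) = 505.0 / (19.1 − 9) = 505.0/10.1 = 50.0 mL/cmH2O.
τ = R × C = 12.0 × 0.05 L/cmH2O = 0.6 s.
Fraction remaining = e^(−Te/τ) = e^(−0.45/0.6) = 0.4724; trapped volume = 505.0 × 0.4724 = 238.56 mL.
Additional alveolar pressure from trapping ≈ V_trapped / C = 238.56 / 50.0 = 4.771 cmH2O.

4.8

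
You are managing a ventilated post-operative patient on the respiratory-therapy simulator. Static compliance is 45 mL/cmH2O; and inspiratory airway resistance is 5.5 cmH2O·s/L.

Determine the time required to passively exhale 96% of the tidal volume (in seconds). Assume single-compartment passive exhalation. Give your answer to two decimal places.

0.80

τ = R × C = 5.5 × 45 mL/cmH2O = 5.5 × 0.045 L/cmH2O = 0.2475 s.
Exhaled fraction f = 1 − e^(−t/τ) → t = −τ·ln(1 − f) = −0.2475·ln(0.04) = 0.7967 s.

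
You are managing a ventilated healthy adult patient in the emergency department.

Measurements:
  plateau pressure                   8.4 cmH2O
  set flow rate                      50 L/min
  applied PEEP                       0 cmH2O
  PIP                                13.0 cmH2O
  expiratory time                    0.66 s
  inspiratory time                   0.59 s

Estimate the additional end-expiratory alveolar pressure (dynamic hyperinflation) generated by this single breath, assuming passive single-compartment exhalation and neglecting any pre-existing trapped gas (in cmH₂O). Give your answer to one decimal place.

1.1

Flow: 50 L/min ÷ 60 = 0.8333 L/s.
Vt = flow × Ti = 0.8333 L/s × 0.59 s × 1000 mL/L = 491.65 mL.
R = (PIP − Pplat)/V̇ = (13.0 − 8.4) / 0.8333 = 4.6/0.8333 = 5.52 cmH2O·s/L.
C = Vt/(Pplat − PEEP) = 491.65 / (8.4 − 0) = 491.65/8.4 = 58.53 mL/cmH2O.
τ = R × C = 5.52 × 0.05853 L/cmH2O = 0.3231 s.
Fraction remaining = e^(−Te/τ) = e^(−0.66/0.3231) = 0.1297; trapped volume = 491.65 × 0.1297 = 63.767 mL.
Additional alveolar pressure from trapping ≈ V_trapped / C = 63.767 / 58.53 = 1.089 cmH2O.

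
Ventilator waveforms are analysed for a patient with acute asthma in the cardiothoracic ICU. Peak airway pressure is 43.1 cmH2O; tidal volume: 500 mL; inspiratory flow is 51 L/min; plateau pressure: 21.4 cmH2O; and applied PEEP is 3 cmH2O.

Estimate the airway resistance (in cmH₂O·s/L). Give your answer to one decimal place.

Flow: 51 L/min ÷ 60 = 0.85 L/s.
Raw = (PIP − Pplat) / flow = (43.1 − 21.4) / 0.85 = 21.7 / 0.85 = 25.529 cmH2O·s/L.

25.5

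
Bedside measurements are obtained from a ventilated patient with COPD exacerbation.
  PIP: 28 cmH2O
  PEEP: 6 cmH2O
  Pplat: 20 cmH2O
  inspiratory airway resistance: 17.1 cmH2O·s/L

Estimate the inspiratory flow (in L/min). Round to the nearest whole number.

28

flow = (PIP − Pplat) / Raw = (28 − 20) / 17.1 = 0.4678 L/s × 60 = 28.068 L/min.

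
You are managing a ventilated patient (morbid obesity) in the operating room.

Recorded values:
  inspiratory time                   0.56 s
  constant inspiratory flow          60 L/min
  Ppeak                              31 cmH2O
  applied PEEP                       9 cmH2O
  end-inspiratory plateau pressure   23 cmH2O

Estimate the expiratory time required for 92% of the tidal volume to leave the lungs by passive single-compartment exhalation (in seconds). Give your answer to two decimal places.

0.81

Flow: 60 L/min ÷ 60 = 1 L/s.
Vt = flow × Ti = 1 L/s × 0.56 s × 1000 mL/L = 560.0 mL.
R = (PIP − Pplat)/V̇ = (31 − 23) / 1 = 8.0/1 = 8.0 cmH2O·s/L.
C = Vt/(Pplat − PEEP) = 560.0 / (23 − 9) = 560.0/14.0 = 40.0 mL/cmH2O.
τ = R × C = 8.0 × 0.04 L/cmH2O = 0.32 s.
t = −τ·ln(1 − 0.92) = −0.32·ln(0.08) = 0.8082 s.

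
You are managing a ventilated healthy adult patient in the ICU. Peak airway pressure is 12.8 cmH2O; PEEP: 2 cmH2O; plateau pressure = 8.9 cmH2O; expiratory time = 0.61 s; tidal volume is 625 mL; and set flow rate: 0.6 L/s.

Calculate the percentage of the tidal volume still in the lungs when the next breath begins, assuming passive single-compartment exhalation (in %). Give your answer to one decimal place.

R = (PIP − Pplat)/V̇ = (12.8 − 8.9) / 0.6 = 3.9/0.6 = 6.5 cmH2O·s/L.
C = Vt/(Pplat − PEEP) = 625.0 / (8.9 − 2) = 625.0/6.9 = 90.58 mL/cmH2O.
τ = R × C = 6.5 × 0.09058 L/cmH2O = 0.5888 s.
Fraction remaining at end-expiration = e^(−Te/τ) = e^(−0.61/0.5888) = 0.3549 → 35.49%.

35.5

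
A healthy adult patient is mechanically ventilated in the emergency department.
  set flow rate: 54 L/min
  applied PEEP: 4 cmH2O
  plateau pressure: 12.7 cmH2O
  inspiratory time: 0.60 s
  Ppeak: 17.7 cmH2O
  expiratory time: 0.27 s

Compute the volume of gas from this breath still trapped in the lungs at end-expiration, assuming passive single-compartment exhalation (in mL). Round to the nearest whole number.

247

Flow: 54 L/min ÷ 60 = 0.9 L/s.
Vt = flow × Ti = 0.9 L/s × 0.60 s × 1000 mL/L = 540.0 mL.
R = (PIP − Pplat)/V̇ = (17.7 − 12.7) / 0.9 = 5.0/0.9 = 5.556 cmH2O·s/L.
C = Vt/(Pplat − PEEP) = 540.0 / (12.7 − 4) = 540.0/8.7 = 62.069 mL/cmH2O.
τ = R × C = 5.556 × 0.06207 L/cmH2O = 0.3449 s.
Fraction remaining = e^(−Te/τ) = e^(−0.27/0.3449) = 0.4571.
Trapped volume = 540.0 × 0.4571 = 246.83 mL.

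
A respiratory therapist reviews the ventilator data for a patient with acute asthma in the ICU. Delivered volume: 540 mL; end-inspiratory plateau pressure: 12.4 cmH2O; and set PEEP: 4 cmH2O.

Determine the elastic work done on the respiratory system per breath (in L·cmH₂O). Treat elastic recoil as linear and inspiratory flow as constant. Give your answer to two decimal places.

2.27

Elastic work ≈ ½ × (Pplat − PEEP) × Vt = 0.5 × (12.4 − 4) × 0.540 L = 0.5 × 8.4 × 0.540 = 2.268 L·cmH2O.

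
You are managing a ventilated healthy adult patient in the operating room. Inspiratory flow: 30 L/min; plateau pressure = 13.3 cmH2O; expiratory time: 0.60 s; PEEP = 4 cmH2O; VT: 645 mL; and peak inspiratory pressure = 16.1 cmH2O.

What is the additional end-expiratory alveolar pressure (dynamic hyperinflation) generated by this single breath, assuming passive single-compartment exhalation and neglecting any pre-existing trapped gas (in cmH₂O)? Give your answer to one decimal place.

2.0

Flow: 30 L/min ÷ 60 = 0.5 L/s.
R = (PIP − Pplat)/V̇ = (16.1 − 13.3) / 0.5 = 2.8/0.5 = 5.6 cmH2O·s/L.
C = Vt/(Pplat − PEEP) = 645.0 / (13.3 − 4) = 645.0/9.3 = 69.355 mL/cmH2O.
τ = R × C = 5.6 × 0.06936 L/cmH2O = 0.3884 s.
Fraction remaining = e^(−Te/τ) = e^(−0.60/0.3884) = 0.2134; trapped volume = 645.0 × 0.2134 = 137.64 mL.
Additional alveolar pressure from trapping ≈ V_trapped / C = 137.64 / 69.355 = 1.985 cmH2O.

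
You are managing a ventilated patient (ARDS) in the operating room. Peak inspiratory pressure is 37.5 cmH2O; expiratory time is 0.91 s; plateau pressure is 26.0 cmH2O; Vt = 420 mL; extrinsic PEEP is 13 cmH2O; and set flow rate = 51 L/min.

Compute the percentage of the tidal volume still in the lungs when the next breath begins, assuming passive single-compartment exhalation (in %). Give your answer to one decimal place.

Flow: 51 L/min ÷ 60 = 0.85 L/s.
R = (PIP − Pplat)/V̇ = (37.5 − 26.0) / 0.85 = 11.5/0.85 = 13.529 cmH2O·s/L.
C = Vt/(Pplat − PEEP) = 420.0 / (26.0 − 13) = 420.0/13.0 = 32.308 mL/cmH2O.
τ = R × C = 13.529 × 0.03231 L/cmH2O = 0.4371 s.
Fraction remaining at end-expiration = e^(−Te/τ) = e^(−0.91/0.4371) = 0.1247 → 12.47%.

12.5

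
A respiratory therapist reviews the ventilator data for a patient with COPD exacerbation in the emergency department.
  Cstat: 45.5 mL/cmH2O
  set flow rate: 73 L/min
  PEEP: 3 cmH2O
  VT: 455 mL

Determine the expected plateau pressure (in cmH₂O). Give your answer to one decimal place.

13.0

Pplat = PEEP + Vt / Cstat = 3 + 455 / 45.5 = 3 + 10.0 = 13.0 cmH2O.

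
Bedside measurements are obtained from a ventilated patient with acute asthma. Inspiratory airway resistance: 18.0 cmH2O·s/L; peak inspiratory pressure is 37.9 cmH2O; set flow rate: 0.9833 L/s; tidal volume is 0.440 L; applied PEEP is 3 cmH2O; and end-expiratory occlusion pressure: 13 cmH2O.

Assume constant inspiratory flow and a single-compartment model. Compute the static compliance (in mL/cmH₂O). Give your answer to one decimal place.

Total PEEP = 13 cmH2O (set 3 + intrinsic 10); this is the baseline alveolar pressure.
Equation of motion (constant flow): PIP = Vt/C + R·V̇ + PEEP.
Vt/C = PIP − R·V̇ − PEEP = 37.9 − 18.0×0.9833 − 13 = 37.9 − 17.699 − 13 = 7.201 cmH2O.
C = Vt / 7.201 = 440 / 7.201 = 61.103 mL/cmH2O.

61.1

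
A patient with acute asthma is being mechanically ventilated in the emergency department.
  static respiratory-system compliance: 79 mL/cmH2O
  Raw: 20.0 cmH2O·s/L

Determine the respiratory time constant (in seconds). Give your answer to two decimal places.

τ = R × C = 20.0 × 79 mL/cmH2O = 20.0 × 0.079 L/cmH2O = 1.58 s.

1.58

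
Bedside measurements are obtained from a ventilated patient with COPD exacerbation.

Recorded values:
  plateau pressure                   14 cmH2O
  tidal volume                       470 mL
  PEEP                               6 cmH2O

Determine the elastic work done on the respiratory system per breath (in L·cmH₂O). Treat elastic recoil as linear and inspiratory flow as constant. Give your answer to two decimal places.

Elastic work ≈ ½ × (Pplat − PEEP) × Vt = 0.5 × (14 − 6) × 0.470 L = 0.5 × 8.0 × 0.470 = 1.88 L·cmH2O.

1.88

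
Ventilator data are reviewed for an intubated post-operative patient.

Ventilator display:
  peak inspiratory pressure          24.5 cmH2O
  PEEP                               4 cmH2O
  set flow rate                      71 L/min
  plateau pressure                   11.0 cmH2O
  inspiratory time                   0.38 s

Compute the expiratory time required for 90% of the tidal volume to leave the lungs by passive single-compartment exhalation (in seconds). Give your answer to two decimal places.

1.69

Flow: 71 L/min ÷ 60 = 1.1833 L/s.
Vt = flow × Ti = 1.1833 L/s × 0.38 s × 1000 mL/L = 449.65 mL.
R = (PIP − Pplat)/V̇ = (24.5 − 11.0) / 1.1833 = 13.5/1.1833 = 11.409 cmH2O·s/L.
C = Vt/(Pplat − PEEP) = 449.65 / (11.0 − 4) = 449.65/7.0 = 64.236 mL/cmH2O.
τ = R × C = 11.409 × 0.06424 L/cmH2O = 0.7329 s.
t = −τ·ln(1 − 0.90) = −0.7329·ln(0.1) = 1.688 s.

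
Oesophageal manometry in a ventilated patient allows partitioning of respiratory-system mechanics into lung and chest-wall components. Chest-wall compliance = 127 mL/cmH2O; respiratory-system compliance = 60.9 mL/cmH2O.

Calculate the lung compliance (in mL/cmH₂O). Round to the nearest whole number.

1/CL = 1/Crs − 1/Ccw.
1/CL = 1/60.9 − 1/127 = 0.008546.
CL = 117.01 mL/cmH2O.

117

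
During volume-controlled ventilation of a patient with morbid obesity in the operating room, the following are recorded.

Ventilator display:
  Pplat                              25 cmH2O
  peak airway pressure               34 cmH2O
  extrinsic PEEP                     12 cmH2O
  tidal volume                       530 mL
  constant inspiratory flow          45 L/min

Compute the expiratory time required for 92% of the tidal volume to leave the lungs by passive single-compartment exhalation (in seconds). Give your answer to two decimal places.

1.24

Flow: 45 L/min ÷ 60 = 0.75 L/s.
R = (PIP − Pplat)/V̇ = (34 − 25) / 0.75 = 9.0/0.75 = 12.0 cmH2O·s/L.
C = Vt/(Pplat − PEEP) = 530.0 / (25 − 12) = 530.0/13.0 = 40.769 mL/cmH2O.
τ = R × C = 12.0 × 0.04077 L/cmH2O = 0.4892 s.
t = −τ·ln(1 − 0.92) = −0.4892·ln(0.08) = 1.236 s.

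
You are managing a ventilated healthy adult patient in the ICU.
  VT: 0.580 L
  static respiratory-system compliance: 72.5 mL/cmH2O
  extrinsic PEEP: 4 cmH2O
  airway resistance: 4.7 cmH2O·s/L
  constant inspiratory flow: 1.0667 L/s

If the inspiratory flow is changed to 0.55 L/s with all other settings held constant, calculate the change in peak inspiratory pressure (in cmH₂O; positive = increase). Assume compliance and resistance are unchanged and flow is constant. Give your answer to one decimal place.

-2.4

PIP = Vt/C + R·V̇ + PEEP (constant-flow equation of motion).
Only the resistive term changes: ΔPIP = R × ΔV̇ = 4.7 × (0.55 − 1.0667) = 4.7 × -0.5167 = -2.428 cmH2O.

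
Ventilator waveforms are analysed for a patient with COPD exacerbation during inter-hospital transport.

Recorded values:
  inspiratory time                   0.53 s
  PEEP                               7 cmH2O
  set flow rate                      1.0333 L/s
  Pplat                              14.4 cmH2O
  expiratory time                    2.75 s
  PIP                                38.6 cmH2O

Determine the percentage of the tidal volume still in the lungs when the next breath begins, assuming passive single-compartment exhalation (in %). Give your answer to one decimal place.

Vt = flow × Ti = 1.0333 L/s × 0.53 s × 1000 mL/L = 547.65 mL.
R = (PIP − Pplat)/V̇ = (38.6 − 14.4) / 1.0333 = 24.2/1.0333 = 23.42 cmH2O·s/L.
C = Vt/(Pplat − PEEP) = 547.65 / (14.4 − 7) = 547.65/7.4 = 74.007 mL/cmH2O.
τ = R × C = 23.42 × 0.07401 L/cmH2O = 1.733 s.
Fraction remaining at end-expiration = e^(−Te/τ) = e^(−2.75/1.733) = 0.2046 → 20.46%.

20.5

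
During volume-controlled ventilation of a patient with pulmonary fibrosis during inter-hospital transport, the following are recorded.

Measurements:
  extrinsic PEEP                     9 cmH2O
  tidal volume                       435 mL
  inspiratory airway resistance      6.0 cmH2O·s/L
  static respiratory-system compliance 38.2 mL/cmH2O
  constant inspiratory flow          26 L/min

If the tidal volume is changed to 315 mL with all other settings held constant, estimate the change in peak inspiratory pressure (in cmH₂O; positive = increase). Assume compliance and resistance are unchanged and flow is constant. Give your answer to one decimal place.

PIP = Vt/C + R·V̇ + PEEP (constant-flow equation of motion).
Only the elastic term changes: ΔPIP = ΔVt / C = (315 − 435) / 38.2 = -3.141 cmH2O.

-3.1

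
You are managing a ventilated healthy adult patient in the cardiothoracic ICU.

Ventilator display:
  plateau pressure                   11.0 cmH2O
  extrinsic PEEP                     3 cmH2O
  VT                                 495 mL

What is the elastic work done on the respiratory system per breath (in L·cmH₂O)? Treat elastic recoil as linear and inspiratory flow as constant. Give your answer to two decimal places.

1.98

Elastic work ≈ ½ × (Pplat − PEEP) × Vt = 0.5 × (11.0 − 3) × 0.495 L = 0.5 × 8.0 × 0.495 = 1.98 L·cmH2O.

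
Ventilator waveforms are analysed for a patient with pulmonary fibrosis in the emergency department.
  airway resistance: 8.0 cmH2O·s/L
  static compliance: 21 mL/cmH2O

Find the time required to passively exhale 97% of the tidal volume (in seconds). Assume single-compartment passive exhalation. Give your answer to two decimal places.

0.59

τ = R × C = 8.0 × 21 mL/cmH2O = 8.0 × 0.021 L/cmH2O = 0.168 s.
Exhaled fraction f = 1 − e^(−t/τ) → t = −τ·ln(1 − f) = −0.168·ln(0.03) = 0.5891 s.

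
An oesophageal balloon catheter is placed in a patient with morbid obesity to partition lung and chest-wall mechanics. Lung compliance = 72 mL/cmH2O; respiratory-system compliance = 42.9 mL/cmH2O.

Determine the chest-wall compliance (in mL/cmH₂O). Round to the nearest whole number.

1/Ccw = 1/Crs − 1/CL.
1/Ccw = 1/42.9 − 1/72 = 0.009421.
Ccw = 106.15 mL/cmH2O.

106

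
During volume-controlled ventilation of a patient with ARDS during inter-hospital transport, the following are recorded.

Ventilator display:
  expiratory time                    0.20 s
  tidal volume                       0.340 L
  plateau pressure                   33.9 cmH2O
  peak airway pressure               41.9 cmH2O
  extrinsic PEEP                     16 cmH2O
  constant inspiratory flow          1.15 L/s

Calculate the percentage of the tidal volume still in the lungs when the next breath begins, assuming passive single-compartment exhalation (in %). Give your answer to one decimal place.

22.0

R = (PIP − Pplat)/V̇ = (41.9 − 33.9) / 1.15 = 8.0/1.15 = 6.957 cmH2O·s/L.
C = Vt/(Pplat − PEEP) = 340.0 / (33.9 − 16) = 340.0/17.9 = 18.994 mL/cmH2O.
τ = R × C = 6.957 × 0.01899 L/cmH2O = 0.1321 s.
Fraction remaining at end-expiration = e^(−Te/τ) = e^(−0.20/0.1321) = 0.22 → 22.0%.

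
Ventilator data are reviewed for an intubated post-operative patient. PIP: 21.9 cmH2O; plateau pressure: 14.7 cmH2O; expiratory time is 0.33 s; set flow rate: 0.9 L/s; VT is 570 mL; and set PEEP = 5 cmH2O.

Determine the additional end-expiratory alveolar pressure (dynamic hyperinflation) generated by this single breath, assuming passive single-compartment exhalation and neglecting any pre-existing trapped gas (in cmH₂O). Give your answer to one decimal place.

R = (PIP − Pplat)/V̇ = (21.9 − 14.7) / 0.9 = 7.2/0.9 = 8.0 cmH2O·s/L.
C = Vt/(Pplat − PEEP) = 570.0 / (14.7 − 5) = 570.0/9.7 = 58.763 mL/cmH2O.
τ = R × C = 8.0 × 0.05876 L/cmH2O = 0.4701 s.
Fraction remaining = e^(−Te/τ) = e^(−0.33/0.4701) = 0.4956; trapped volume = 570.0 × 0.4956 = 282.49 mL.
Additional alveolar pressure from trapping ≈ V_trapped / C = 282.49 / 58.763 = 4.807 cmH2O.

4.8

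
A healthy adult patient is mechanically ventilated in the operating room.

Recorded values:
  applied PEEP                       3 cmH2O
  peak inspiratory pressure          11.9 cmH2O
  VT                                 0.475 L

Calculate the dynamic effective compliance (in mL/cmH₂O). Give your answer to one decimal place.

53.4

Dynamic compliance = Vt / (PIP − PEEP) = 475 / (11.9 − 3) = 475 / 8.9 = 53.371 mL/cmH2O.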